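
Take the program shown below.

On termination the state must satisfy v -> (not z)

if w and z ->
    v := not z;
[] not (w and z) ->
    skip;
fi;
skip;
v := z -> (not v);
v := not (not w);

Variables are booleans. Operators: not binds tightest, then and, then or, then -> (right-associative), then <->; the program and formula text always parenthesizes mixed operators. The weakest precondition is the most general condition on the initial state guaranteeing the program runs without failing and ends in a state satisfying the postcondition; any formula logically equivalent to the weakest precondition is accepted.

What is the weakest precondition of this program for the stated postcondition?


Working backward. After the program, v -> (not z) must hold.
Before v := not (not w): w -> (not z)
Before v := z -> (not v): w -> (not z)
Before skip: w -> (not z)
Then branch requires w -> (not z); else branch requires w -> (not z).
Before the if: ((w and z) -> (w -> (not z))) and ((not (w and z)) -> (w -> (not z)))
Answer: WP = ((w and z) -> (w -> (not z))) and ((not (w and z)) -> (w -> (not z)))


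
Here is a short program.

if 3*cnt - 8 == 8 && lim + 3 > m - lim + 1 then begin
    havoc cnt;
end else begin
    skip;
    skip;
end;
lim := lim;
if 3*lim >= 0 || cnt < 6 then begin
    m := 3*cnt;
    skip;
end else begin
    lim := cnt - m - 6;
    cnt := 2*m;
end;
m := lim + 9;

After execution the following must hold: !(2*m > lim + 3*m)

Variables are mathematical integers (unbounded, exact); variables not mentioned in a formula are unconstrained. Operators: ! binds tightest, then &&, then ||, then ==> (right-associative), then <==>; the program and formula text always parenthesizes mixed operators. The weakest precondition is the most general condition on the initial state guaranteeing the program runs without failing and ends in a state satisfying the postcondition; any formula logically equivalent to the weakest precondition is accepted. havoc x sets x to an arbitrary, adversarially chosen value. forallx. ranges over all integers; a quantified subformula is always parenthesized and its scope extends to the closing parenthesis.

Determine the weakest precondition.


Working backward. After the program, the postcondition !(2*m > lim + 3*m) must hold; in canonical form it is !(lim + m < 0).
Before m := lim + 9: !(2*lim < -9)
Then branch requires !(2*lim < -9); else branch requires !(2*cnt < 2*m + 3).
Before the if: ((3*lim >= 0 || cnt < 6) ==> (!(2*lim < -9))) && ((!(3*lim >= 0 || cnt < 6)) ==> (!(2*cnt < 2*m + 3)))
Before lim := lim: ((3*lim >= 0 || cnt < 6) ==> (!(2*lim < -9))) && ((!(3*lim >= 0 || cnt < 6)) ==> (!(2*cnt < 2*m + 3)))
Then branch requires forall cnt_1. (((3*lim >= 0 || cnt_1 < 6) ==> (!(2*lim < -9))) && ((!(3*lim >= 0 || cnt_1 < 6)) ==> (!(2*cnt_1 < 2*m + 3)))); else branch requires ((3*lim >= 0 || cnt < 6) ==> (!(2*lim < -9))) && ((!(3*lim >= 0 || cnt < 6)) ==> (!(2*cnt < 2*m + 3))).
Before the if: ((3*cnt == 16 && 2*lim > m - 2) ==> (forall cnt_1. (((3*lim >= 0 || cnt_1 < 6) ==> (!(2*lim < -9))) && ((!(3*lim >= 0 || cnt_1 < 6)) ==> (!(2*cnt_1 < 2*m + 3)))))) && ((!(3*cnt == 16 && 2*lim > m - 2)) ==> (((3*lim >= 0 || cnt < 6) ==> (!(2*lim < -9))) && ((!(3*lim >= 0 || cnt < 6)) ==> (!(2*cnt < 2*m + 3)))))
Answer: WP = ((3*cnt == 16 && 2*lim > m - 2) ==> (forall cnt_1. (((3*lim >= 0 || cnt_1 < 6) ==> (!(2*lim < -9))) && ((!(3*lim >= 0 || cnt_1 < 6)) ==> (!(2*cnt_1 < 2*m + 3)))))) && ((!(3*cnt == 16 && 2*lim > m - 2)) ==> (((3*lim >= 0 || cnt < 6) ==> (!(2*lim < -9))) && ((!(3*lim >= 0 || cnt < 6)) ==> (!(2*cnt < 2*m + 3)))))


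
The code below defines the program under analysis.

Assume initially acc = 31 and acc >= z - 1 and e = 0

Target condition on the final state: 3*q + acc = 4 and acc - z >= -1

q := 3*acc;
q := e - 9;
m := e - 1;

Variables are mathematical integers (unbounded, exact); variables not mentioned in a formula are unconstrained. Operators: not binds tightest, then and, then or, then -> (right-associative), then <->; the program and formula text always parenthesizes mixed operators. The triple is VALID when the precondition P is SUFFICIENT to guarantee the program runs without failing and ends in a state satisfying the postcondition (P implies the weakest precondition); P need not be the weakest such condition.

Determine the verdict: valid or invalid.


Working backward. After the program, the postcondition 3*q + acc = 4 and acc - z >= -1 must hold; in canonical form it is acc + 3*q = 4 and acc >= z - 1.
Before m := e - 1: acc + 3*q = 4 and acc >= z - 1
Before q := e - 9: acc + 3*e = 31 and acc >= z - 1
Before q := 3*acc: acc + 3*e = 31 and acc >= z - 1
The weakest precondition is acc + 3*e = 31 and acc >= z - 1.
Check whether acc = 31 and acc >= z - 1 and e = 0 implies it.
Every state satisfying the precondition satisfies the weakest precondition: the implication holds.
Answer: valid


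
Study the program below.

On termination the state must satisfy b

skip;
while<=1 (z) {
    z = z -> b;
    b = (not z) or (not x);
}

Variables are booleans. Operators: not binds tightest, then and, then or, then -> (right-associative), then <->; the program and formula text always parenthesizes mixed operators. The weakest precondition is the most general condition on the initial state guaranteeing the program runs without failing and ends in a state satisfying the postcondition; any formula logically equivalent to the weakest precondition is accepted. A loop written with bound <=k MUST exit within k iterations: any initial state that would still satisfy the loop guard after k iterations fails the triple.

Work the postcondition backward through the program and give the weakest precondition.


Working backward. After the program, b must hold.
Before the loop (bound <=1), unroll the exhaustion recursion (WP_0 = exit-now case; WP_j = one more guarded iteration, up to j = 1):
  WP_0: (not z) and b
  WP_1: (z -> ((not (z -> b)) and ((not (z -> b)) or (not x)))) and ((not z) -> b)
So before the loop: (z -> ((not (z -> b)) and ((not (z -> b)) or (not x)))) and ((not z) -> b)
Before skip: (z -> ((not (z -> b)) and ((not (z -> b)) or (not x)))) and ((not z) -> b)
Answer: WP = (z -> ((not (z -> b)) and ((not (z -> b)) or (not x)))) and ((not z) -> b)


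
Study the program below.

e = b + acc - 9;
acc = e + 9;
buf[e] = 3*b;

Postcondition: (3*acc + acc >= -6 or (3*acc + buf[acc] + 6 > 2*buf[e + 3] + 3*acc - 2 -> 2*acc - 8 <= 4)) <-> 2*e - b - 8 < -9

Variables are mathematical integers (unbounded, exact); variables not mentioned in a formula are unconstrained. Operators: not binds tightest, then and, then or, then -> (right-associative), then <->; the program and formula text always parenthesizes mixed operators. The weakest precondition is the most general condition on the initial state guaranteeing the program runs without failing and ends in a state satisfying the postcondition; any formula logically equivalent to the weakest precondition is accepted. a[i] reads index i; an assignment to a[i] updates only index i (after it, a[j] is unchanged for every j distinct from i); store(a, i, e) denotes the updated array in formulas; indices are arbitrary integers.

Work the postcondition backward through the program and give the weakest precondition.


Working backward. After the program, the postcondition (3*acc + acc >= -6 or (3*acc + buf[acc] + 6 > 2*buf[e + 3] + 3*acc - 2 -> 2*acc - 8 <= 4)) <-> 2*e - b - 8 < -9 must hold; in canonical form it is (4*acc >= -6 or (buf[acc] > 2*buf[e + 3] - 8 -> 2*acc <= 12)) <-> 2*e < b - 1.
Before buf[e] := 3*b: (4*acc >= -6 or (store(buf, e, 3*b)[acc] > 2*store(buf, e, 3*b)[e + 3] - 8 -> 2*acc <= 12)) <-> 2*e < b - 1
Before acc := e + 9: (4*e >= -42 or (store(buf, e, 3*b)[e + 9] > 2*store(buf, e, 3*b)[e + 3] - 8 -> 2*e <= -6)) <-> 2*e < b - 1
Before e := b + acc - 9: (4*acc + 4*b >= -6 or (store(buf, acc + b - 9, 3*b)[acc + b] > 2*store(buf, acc + b - 9, 3*b)[acc + b - 6] - 8 -> 2*acc + 2*b <= 12)) <-> 2*acc + b < 17
Answer: WP = (4*acc + 4*b >= -6 or (store(buf, acc + b - 9, 3*b)[acc + b] > 2*store(buf, acc + b - 9, 3*b)[acc + b - 6] - 8 -> 2*acc + 2*b <= 12)) <-> 2*acc + b < 17


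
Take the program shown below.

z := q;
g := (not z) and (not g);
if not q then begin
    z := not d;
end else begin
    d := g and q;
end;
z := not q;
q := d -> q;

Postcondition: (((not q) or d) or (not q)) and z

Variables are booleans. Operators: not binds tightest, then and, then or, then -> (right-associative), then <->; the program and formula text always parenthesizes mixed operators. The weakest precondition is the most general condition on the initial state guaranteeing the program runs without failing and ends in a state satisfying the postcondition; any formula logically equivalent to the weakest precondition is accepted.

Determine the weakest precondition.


Working backward. After the program, the postcondition (((not q) or d) or (not q)) and z must hold; in canonical form it is ((not q) or d) and z.
Before q := d -> q: ((not (d -> q)) or d) and z
Before z := not q: ((not (d -> q)) or d) and (not q)
Then branch requires ((not (d -> q)) or d) and (not q); else branch requires ((not ((g and q) -> q)) or (g and q)) and (not q).
Before the if: ((not q) -> (((not (d -> q)) or d) and (not q))) and (q -> (((not ((g and q) -> q)) or (g and q)) and (not q)))
Before g := (not z) and (not g): ((not q) -> (((not (d -> q)) or d) and (not q))) and (q -> (((not (((not z) and (not g) and q) -> q)) or ((not z) and (not g) and q)) and (not q)))
Before z := q: ((not q) -> (((not (d -> q)) or d) and (not q))) and (not q)
Answer: WP = ((not q) -> (((not (d -> q)) or d) and (not q))) and (not q)


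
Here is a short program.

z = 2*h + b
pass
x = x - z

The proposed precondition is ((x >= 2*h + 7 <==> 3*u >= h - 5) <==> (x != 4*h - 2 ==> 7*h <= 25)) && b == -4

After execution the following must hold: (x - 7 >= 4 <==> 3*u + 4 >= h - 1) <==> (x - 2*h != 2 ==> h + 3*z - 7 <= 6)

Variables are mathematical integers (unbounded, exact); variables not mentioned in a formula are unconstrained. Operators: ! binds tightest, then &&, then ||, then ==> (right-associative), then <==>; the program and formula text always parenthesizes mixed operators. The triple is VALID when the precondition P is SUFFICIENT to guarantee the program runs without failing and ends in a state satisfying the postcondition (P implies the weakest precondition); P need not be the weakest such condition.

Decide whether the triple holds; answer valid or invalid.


Working backward. After the program, the postcondition (x - 7 >= 4 <==> 3*u + 4 >= h - 1) <==> (x - 2*h != 2 ==> h + 3*z - 7 <= 6) must hold; in canonical form it is (x >= 11 <==> 3*u >= h - 5) <==> (x != 2*h + 2 ==> h + 3*z <= 13).
Before x := x - z: (x >= z + 11 <==> 3*u >= h - 5) <==> (x != 2*h + z + 2 ==> h + 3*z <= 13)
Before skip: (x >= z + 11 <==> 3*u >= h - 5) <==> (x != 2*h + z + 2 ==> h + 3*z <= 13)
Before z := 2*h + b: (x >= b + 2*h + 11 <==> 3*u >= h - 5) <==> (x != b + 4*h + 2 ==> 3*b + 7*h <= 13)
The weakest precondition is (x >= b + 2*h + 11 <==> 3*u >= h - 5) <==> (x != b + 4*h + 2 ==> 3*b + 7*h <= 13).
Check whether ((x >= 2*h + 7 <==> 3*u >= h - 5) <==> (x != 4*h - 2 ==> 7*h <= 25)) && b == -4 implies it.
Every state satisfying the precondition satisfies the weakest precondition: the implication holds.
Answer: valid


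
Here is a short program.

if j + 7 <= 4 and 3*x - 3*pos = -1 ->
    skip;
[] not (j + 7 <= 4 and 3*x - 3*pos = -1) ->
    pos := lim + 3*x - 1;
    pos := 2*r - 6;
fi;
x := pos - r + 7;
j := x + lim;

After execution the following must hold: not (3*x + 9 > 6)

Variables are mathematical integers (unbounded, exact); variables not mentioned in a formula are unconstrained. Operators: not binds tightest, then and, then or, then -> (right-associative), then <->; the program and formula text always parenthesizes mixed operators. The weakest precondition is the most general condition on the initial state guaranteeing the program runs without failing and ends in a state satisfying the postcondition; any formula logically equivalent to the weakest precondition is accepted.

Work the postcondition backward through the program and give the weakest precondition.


Working backward. After the program, the postcondition not (3*x + 9 > 6) must hold; in canonical form it is not (3*x > -3).
Before j := x + lim: not (3*x > -3)
Before x := pos - r + 7: not (3*pos > 3*r - 24)
Then branch requires not (3*pos > 3*r - 24); else branch requires not (3*r > -6).
Before the if: ((j <= -3 and 3*x = 3*pos - 1) -> (not (3*pos > 3*r - 24))) and ((not (j <= -3 and 3*x = 3*pos - 1)) -> (not (3*r > -6)))
Answer: WP = ((j <= -3 and 3*x = 3*pos - 1) -> (not (3*pos > 3*r - 24))) and ((not (j <= -3 and 3*x = 3*pos - 1)) -> (not (3*r > -6)))


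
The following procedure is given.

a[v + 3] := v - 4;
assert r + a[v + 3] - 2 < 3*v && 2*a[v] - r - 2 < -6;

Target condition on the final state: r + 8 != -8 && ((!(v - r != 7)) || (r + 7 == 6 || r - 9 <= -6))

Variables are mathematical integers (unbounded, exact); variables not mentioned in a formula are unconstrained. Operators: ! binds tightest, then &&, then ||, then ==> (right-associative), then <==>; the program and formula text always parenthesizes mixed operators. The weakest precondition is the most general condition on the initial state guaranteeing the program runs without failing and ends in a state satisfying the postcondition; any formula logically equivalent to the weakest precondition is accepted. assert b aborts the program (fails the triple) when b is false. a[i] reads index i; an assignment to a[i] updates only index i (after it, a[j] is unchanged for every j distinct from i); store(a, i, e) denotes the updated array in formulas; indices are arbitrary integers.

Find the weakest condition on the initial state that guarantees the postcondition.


Working backward. After the program, the postcondition r + 8 != -8 && ((!(v - r != 7)) || (r + 7 == 6 || r - 9 <= -6)) must hold; in canonical form it is r != -16 && ((!(v != r + 7)) || r == -1 || r <= 3).
Before assert r + a[v + 3] - 2 < 3*v && 2*a[v] - r - 2 < -6: a[v + 3] + r < 3*v + 2 && 2*a[v] < r - 4 && r != -16 && ((!(v != r + 7)) || r == -1 || r <= 3)
Before a[v + 3] := v - 4: store(a, v + 3, v - 4)[v + 3] + r < 3*v + 2 && 2*store(a, v + 3, v - 4)[v] < r - 4 && r != -16 && ((!(v != r + 7)) || r == -1 || r <= 3)
Answer: WP = store(a, v + 3, v - 4)[v + 3] + r < 3*v + 2 && 2*store(a, v + 3, v - 4)[v] < r - 4 && r != -16 && ((!(v != r + 7)) || r == -1 || r <= 3)


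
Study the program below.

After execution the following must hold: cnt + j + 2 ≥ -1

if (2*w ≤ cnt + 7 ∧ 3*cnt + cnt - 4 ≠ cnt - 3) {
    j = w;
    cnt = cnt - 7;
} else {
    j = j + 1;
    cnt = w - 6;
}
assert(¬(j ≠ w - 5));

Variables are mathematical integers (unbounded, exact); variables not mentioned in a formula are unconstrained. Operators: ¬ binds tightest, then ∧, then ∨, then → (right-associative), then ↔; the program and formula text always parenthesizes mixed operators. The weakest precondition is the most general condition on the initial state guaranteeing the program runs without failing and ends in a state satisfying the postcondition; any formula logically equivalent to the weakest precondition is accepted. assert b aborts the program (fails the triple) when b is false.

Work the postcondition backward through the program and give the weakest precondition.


Working backward. After the program, the postcondition cnt + j + 2 ≥ -1 must hold; in canonical form it is cnt + j ≥ -3.
Before assert ¬(j ≠ w - 5): (¬(j ≠ w - 5)) ∧ cnt + j ≥ -3
Then branch requires false; else branch requires (¬(j ≠ w - 6)) ∧ j + w ≥ 2.
Before the if: (¬(2*w ≤ cnt + 7 ∧ 3*cnt ≠ 1)) ∧ ((¬(2*w ≤ cnt + 7 ∧ 3*cnt ≠ 1)) → ((¬(j ≠ w - 6)) ∧ j + w ≥ 2))
Answer: WP = (¬(2*w ≤ cnt + 7 ∧ 3*cnt ≠ 1)) ∧ ((¬(2*w ≤ cnt + 7 ∧ 3*cnt ≠ 1)) → ((¬(j ≠ w - 6)) ∧ j + w ≥ 2))


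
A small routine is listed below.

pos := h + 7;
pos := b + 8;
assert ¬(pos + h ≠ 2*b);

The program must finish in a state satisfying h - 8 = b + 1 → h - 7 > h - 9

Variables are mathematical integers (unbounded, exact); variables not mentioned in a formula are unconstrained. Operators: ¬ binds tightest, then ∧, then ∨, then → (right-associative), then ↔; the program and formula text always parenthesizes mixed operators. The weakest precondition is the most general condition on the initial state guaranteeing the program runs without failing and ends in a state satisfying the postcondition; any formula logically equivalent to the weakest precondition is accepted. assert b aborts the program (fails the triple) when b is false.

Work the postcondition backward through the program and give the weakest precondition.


Working backward. After the program, the postcondition h - 8 = b + 1 → h - 7 > h - 9 must hold; in canonical form it is true.
Before assert ¬(pos + h ≠ 2*b): ¬(h + pos ≠ 2*b)
Before pos := b + 8: ¬(h ≠ b - 8)
Before pos := h + 7: ¬(h ≠ b - 8)
Answer: WP = ¬(h ≠ b - 8)


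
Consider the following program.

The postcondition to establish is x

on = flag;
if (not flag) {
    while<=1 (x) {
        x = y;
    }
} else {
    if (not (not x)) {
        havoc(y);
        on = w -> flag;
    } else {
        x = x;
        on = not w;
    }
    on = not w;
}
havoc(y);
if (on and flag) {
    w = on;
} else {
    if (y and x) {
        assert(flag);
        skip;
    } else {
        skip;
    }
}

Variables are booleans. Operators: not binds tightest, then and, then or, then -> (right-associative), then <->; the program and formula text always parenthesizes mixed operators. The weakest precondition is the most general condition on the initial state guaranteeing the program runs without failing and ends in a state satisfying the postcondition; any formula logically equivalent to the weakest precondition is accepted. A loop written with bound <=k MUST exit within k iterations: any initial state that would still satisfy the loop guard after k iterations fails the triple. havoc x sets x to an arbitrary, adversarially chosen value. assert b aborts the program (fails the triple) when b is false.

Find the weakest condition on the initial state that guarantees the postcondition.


Working backward. After the program, x must hold.
Then branch requires x; else branch requires ((y and x) -> (flag and x)) and ((not (y and x)) -> x).
Before the if: ((on and flag) -> x) and ((not (on and flag)) -> (((y and x) -> (flag and x)) and ((not (y and x)) -> x)))
Before havoc y: ((on and flag) -> x) and ((not (on and flag)) -> ((x -> (flag and x)) and ((not x) -> x))) and ((not (on and flag)) -> x)
Then branch requires (x -> ((not y) and ((on and flag) -> y) and ((not (on and flag)) -> ((y -> (flag and y)) and ((not y) -> y))) and ((not (on and flag)) -> y))) and ((not x) -> (((on and flag) -> x) and ((not (on and flag)) -> ((x -> (flag and x)) and ((not x) -> x))) and ((not (on and flag)) -> x))); else branch requires (x -> ((((not w) and flag) -> x) and ((not ((not w) and flag)) -> ((x -> (flag and x)) and ((not x) -> x))) and ((not ((not w) and flag)) -> x))) and ((not x) -> ((((not w) and flag) -> x) and ((not ((not w) and flag)) -> ((x -> (flag and x)) and ((not x) -> x))) and ((not ((not w) and flag)) -> x))).
Before the if: ((not flag) -> ((x -> ((not y) and ((on and flag) -> y) and ((not (on and flag)) -> ((y -> (flag and y)) and ((not y) -> y))) and ((not (on and flag)) -> y))) and ((not x) -> (((on and flag) -> x) and ((not (on and flag)) -> ((x -> (flag and x)) and ((not x) -> x))) and ((not (on and flag)) -> x))))) and (flag -> ((x -> ((((not w) and flag) -> x) and ((not ((not w) and flag)) -> ((x -> (flag and x)) and ((not x) -> x))) and ((not ((not w) and flag)) -> x))) and ((not x) -> ((((not w) and flag) -> x) and ((not ((not w) and flag)) -> ((x -> (flag and x)) and ((not x) -> x))) and ((not ((not w) and flag)) -> x)))))
Before on := flag: ((not flag) -> ((x -> ((not y) and (flag -> y) and ((not flag) -> ((y -> (flag and y)) and ((not y) -> y))) and ((not flag) -> y))) and ((not x) -> ((flag -> x) and ((not flag) -> ((x -> (flag and x)) and ((not x) -> x))) and ((not flag) -> x))))) and (flag -> ((x -> ((((not w) and flag) -> x) and ((not ((not w) and flag)) -> ((x -> (flag and x)) and ((not x) -> x))) and ((not ((not w) and flag)) -> x))) and ((not x) -> ((((not w) and flag) -> x) and ((not ((not w) and flag)) -> ((x -> (flag and x)) and ((not x) -> x))) and ((not ((not w) and flag)) -> x)))))
Answer: WP = ((not flag) -> ((x -> ((not y) and (flag -> y) and ((not flag) -> ((y -> (flag and y)) and ((not y) -> y))) and ((not flag) -> y))) and ((not x) -> ((flag -> x) and ((not flag) -> ((x -> (flag and x)) and ((not x) -> x))) and ((not flag) -> x))))) and (flag -> ((x -> ((((not w) and flag) -> x) and ((not ((not w) and flag)) -> ((x -> (flag and x)) and ((not x) -> x))) and ((not ((not w) and flag)) -> x))) and ((not x) -> ((((not w) and flag) -> x) and ((not ((not w) and flag)) -> ((x -> (flag and x)) and ((not x) -> x))) and ((not ((not w) and flag)) -> x)))))


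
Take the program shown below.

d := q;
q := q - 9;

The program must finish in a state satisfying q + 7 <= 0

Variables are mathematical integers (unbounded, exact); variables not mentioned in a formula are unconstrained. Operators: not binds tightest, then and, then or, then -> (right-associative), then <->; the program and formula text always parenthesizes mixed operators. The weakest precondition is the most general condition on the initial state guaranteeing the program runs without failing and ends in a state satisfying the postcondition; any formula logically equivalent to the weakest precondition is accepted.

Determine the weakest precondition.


Working backward. After the program, the postcondition q + 7 <= 0 must hold; in canonical form it is q <= -7.
Before q := q - 9: q <= 2
Before d := q: q <= 2
Answer: WP = q <= 2


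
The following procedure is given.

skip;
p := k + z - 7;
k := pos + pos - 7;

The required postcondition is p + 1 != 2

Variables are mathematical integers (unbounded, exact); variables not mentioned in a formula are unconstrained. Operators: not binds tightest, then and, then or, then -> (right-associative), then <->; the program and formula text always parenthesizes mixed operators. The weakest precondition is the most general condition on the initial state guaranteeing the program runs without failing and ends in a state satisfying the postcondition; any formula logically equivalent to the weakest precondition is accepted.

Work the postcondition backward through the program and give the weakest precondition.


Working backward. After the program, the postcondition p + 1 != 2 must hold; in canonical form it is p != 1.
Before k := pos + pos - 7: p != 1
Before p := k + z - 7: k + z != 8
Before skip: k + z != 8
Answer: WP = k + z != 8


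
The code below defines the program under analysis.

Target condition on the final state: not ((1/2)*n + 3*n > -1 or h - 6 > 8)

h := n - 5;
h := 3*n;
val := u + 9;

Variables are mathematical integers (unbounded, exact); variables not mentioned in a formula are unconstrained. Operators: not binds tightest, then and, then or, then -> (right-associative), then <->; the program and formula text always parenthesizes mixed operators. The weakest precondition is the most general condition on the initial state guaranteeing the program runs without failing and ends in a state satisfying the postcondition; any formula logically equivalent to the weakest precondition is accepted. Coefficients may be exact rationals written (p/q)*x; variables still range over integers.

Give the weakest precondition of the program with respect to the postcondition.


Working backward. After the program, the postcondition not ((1/2)*n + 3*n > -1 or h - 6 > 8) must hold; in canonical form it is not ((7/2)*n > -1 or h > 14).
Before val := u + 9: not ((7/2)*n > -1 or h > 14)
Before h := 3*n: not ((7/2)*n > -1 or 3*n > 14)
Before h := n - 5: not ((7/2)*n > -1 or 3*n > 14)
Answer: WP = not ((7/2)*n > -1 or 3*n > 14)


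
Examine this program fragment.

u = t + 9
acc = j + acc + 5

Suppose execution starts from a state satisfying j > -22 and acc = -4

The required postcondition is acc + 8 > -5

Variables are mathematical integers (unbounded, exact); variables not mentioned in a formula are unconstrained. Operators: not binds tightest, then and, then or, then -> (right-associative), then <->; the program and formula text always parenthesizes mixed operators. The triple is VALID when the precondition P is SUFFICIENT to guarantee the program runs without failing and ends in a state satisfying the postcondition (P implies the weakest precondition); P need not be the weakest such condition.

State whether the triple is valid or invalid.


Working backward. After the program, the postcondition acc + 8 > -5 must hold; in canonical form it is acc > -13.
Before acc := j + acc + 5: acc + j > -18
Before u := t + 9: acc + j > -18
The weakest precondition is acc + j > -18.
Check whether j > -22 and acc = -4 implies it.
Countermodel: at the initial state acc = -4, j = -21, the precondition holds but the weakest precondition fails.
Answer: invalid


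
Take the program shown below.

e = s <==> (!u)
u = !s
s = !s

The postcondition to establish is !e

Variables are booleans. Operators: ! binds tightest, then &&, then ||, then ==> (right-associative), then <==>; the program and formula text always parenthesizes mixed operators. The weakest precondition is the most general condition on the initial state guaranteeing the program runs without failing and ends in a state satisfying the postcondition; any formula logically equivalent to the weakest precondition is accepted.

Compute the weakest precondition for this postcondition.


Working backward. After the program, !e must hold.
Before s := !s: !e
Before u := !s: !e
Before e := s <==> (!u): !(s <==> (!u))
Answer: WP = !(s <==> (!u))


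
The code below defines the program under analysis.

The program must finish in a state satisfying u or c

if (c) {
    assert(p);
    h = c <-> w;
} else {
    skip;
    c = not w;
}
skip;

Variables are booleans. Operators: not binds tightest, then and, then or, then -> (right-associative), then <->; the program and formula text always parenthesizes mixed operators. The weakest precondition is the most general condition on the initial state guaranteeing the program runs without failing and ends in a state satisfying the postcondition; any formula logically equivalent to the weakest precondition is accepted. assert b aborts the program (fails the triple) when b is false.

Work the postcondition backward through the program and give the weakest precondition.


Working backward. After the program, u or c must hold.
Before skip: u or c
Then branch requires p and (u or c); else branch requires u or (not w).
Before the if: (c -> (p and (u or c))) and ((not c) -> (u or (not w)))
Answer: WP = (c -> (p and (u or c))) and ((not c) -> (u or (not w)))


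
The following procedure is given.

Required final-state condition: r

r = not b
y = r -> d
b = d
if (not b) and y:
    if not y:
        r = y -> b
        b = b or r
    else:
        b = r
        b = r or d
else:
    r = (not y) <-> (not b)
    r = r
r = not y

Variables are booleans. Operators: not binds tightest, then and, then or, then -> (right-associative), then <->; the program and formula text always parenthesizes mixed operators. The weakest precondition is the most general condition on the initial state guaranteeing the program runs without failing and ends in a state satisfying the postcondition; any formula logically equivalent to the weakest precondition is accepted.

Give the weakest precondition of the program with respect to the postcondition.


Working backward. After the program, r must hold.
Before r := not y: not y
Then branch requires y -> (not y); else branch requires not y.
Before the if: (((not b) and y) -> (y -> (not y))) and ((not ((not b) and y)) -> (not y))
Before b := d: (((not d) and y) -> (y -> (not y))) and ((not ((not d) and y)) -> (not y))
Before y := r -> d: (((not d) and (r -> d)) -> ((r -> d) -> (not (r -> d)))) and ((not ((not d) and (r -> d))) -> (not (r -> d)))
Before r := not b: (((not d) and ((not b) -> d)) -> (((not b) -> d) -> (not ((not b) -> d)))) and ((not ((not d) and ((not b) -> d))) -> (not ((not b) -> d)))
Answer: WP = (((not d) and ((not b) -> d)) -> (((not b) -> d) -> (not ((not b) -> d)))) and ((not ((not d) and ((not b) -> d))) -> (not ((not b) -> d)))


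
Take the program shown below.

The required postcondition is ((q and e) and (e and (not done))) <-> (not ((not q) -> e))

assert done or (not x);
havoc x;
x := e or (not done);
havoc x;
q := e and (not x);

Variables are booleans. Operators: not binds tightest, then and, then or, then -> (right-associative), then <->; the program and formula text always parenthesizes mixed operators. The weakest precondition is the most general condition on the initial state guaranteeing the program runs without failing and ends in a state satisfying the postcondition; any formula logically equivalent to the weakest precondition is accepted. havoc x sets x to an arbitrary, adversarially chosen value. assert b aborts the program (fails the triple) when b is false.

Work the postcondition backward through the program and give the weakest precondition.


Working backward. After the program, the postcondition ((q and e) and (e and (not done))) <-> (not ((not q) -> e)) must hold; in canonical form it is (q and e and (not done)) <-> (not ((not q) -> e)).
Before q := e and (not x): (e and (not x) and (not done)) <-> (not ((not (e and (not x))) -> e))
Before havoc x: e and ((e and (not done)) <-> (not ((not e) -> e)))
Before x := e or (not done): e and ((e and (not done)) <-> (not ((not e) -> e)))
Before havoc x: e and ((e and (not done)) <-> (not ((not e) -> e)))
Before assert done or (not x): (done or (not x)) and e and ((e and (not done)) <-> (not ((not e) -> e)))
Answer: WP = (done or (not x)) and e and ((e and (not done)) <-> (not ((not e) -> e)))


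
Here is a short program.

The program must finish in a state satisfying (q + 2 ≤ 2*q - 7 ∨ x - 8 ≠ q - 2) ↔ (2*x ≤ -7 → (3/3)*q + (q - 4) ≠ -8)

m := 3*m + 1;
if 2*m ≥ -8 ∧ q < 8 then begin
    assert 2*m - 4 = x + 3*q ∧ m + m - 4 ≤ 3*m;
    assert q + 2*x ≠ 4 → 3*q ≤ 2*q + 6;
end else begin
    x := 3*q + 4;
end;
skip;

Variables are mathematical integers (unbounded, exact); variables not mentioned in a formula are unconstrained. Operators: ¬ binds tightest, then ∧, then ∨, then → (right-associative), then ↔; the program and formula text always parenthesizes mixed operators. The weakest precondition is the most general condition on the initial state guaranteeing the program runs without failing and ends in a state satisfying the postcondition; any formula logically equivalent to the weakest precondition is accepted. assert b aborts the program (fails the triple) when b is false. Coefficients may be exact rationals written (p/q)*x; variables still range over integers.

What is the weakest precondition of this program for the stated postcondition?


Working backward. After the program, the postcondition (q + 2 ≤ 2*q - 7 ∨ x - 8 ≠ q - 2) ↔ (2*x ≤ -7 → (3/3)*q + (q - 4) ≠ -8) must hold; in canonical form it is (q ≥ 9 ∨ x ≠ q + 6) ↔ (2*x ≤ -7 → 2*q ≠ -4).
Before skip: (q ≥ 9 ∨ x ≠ q + 6) ↔ (2*x ≤ -7 → 2*q ≠ -4)
Then branch requires 2*m = 3*q + x + 4 ∧ m ≥ -4 ∧ (q + 2*x ≠ 4 → q ≤ 6) ∧ ((q ≥ 9 ∨ x ≠ q + 6) ↔ (2*x ≤ -7 → 2*q ≠ -4)); else branch requires (q ≥ 9 ∨ 2*q ≠ 2) ↔ (6*q ≤ -15 → 2*q ≠ -4).
Before the if: ((2*m ≥ -8 ∧ q < 8) → (2*m = 3*q + x + 4 ∧ m ≥ -4 ∧ (q + 2*x ≠ 4 → q ≤ 6) ∧ ((q ≥ 9 ∨ x ≠ q + 6) ↔ (2*x ≤ -7 → 2*q ≠ -4)))) ∧ ((¬(2*m ≥ -8 ∧ q < 8)) → ((q ≥ 9 ∨ 2*q ≠ 2) ↔ (6*q ≤ -15 → 2*q ≠ -4)))
Before m := 3*m + 1: ((6*m ≥ -10 ∧ q < 8) → (6*m = 3*q + x + 2 ∧ 3*m ≥ -5 ∧ (q + 2*x ≠ 4 → q ≤ 6) ∧ ((q ≥ 9 ∨ x ≠ q + 6) ↔ (2*x ≤ -7 → 2*q ≠ -4)))) ∧ ((¬(6*m ≥ -10 ∧ q < 8)) → ((q ≥ 9 ∨ 2*q ≠ 2) ↔ (6*q ≤ -15 → 2*q ≠ -4)))
Answer: WP = ((6*m ≥ -10 ∧ q < 8) → (6*m = 3*q + x + 2 ∧ 3*m ≥ -5 ∧ (q + 2*x ≠ 4 → q ≤ 6) ∧ ((q ≥ 9 ∨ x ≠ q + 6) ↔ (2*x ≤ -7 → 2*q ≠ -4)))) ∧ ((¬(6*m ≥ -10 ∧ q < 8)) → ((q ≥ 9 ∨ 2*q ≠ 2) ↔ (6*q ≤ -15 → 2*q ≠ -4)))


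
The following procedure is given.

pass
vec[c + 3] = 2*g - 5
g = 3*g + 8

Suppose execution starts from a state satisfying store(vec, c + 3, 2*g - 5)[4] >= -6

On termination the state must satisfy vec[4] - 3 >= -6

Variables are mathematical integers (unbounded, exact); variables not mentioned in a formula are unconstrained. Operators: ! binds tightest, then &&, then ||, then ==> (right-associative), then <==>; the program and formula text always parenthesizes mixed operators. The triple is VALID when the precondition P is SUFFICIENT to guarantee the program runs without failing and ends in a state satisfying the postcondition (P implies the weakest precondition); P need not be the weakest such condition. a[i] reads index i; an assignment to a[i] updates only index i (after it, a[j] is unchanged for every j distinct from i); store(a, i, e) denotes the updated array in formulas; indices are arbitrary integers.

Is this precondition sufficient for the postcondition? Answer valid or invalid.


Working backward. After the program, the postcondition vec[4] - 3 >= -6 must hold; in canonical form it is vec[4] >= -3.
Before g := 3*g + 8: vec[4] >= -3
Before vec[c + 3] := 2*g - 5: store(vec, c + 3, 2*g - 5)[4] >= -3
Before skip: store(vec, c + 3, 2*g - 5)[4] >= -3
The weakest precondition is store(vec, c + 3, 2*g - 5)[4] >= -3.
Check whether store(vec, c + 3, 2*g - 5)[4] >= -6 implies it.
Countermodel: at the initial state c = 1, g = 0, vec = {[4] = 2, elsewhere 2}, the precondition holds but the weakest precondition fails.
Answer: invalid


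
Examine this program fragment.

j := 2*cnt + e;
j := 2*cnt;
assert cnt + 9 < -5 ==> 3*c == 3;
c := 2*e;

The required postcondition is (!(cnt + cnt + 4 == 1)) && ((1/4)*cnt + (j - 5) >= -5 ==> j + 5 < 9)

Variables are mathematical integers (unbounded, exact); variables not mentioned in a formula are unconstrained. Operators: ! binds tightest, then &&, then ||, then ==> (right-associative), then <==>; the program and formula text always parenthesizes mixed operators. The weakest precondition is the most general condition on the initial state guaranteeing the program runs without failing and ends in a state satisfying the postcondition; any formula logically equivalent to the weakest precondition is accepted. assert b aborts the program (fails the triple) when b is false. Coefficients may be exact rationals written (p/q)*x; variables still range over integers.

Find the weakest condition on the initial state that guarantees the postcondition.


Working backward. After the program, the postcondition (!(cnt + cnt + 4 == 1)) && ((1/4)*cnt + (j - 5) >= -5 ==> j + 5 < 9) must hold; in canonical form it is (!(2*cnt == -3)) && ((1/4)*cnt + j >= 0 ==> j < 4).
Before c := 2*e: (!(2*cnt == -3)) && ((1/4)*cnt + j >= 0 ==> j < 4)
Before assert cnt + 9 < -5 ==> 3*c == 3: (cnt < -14 ==> 3*c == 3) && (!(2*cnt == -3)) && ((1/4)*cnt + j >= 0 ==> j < 4)
Before j := 2*cnt: (cnt < -14 ==> 3*c == 3) && (!(2*cnt == -3)) && ((9/4)*cnt >= 0 ==> 2*cnt < 4)
Before j := 2*cnt + e: (cnt < -14 ==> 3*c == 3) && (!(2*cnt == -3)) && ((9/4)*cnt >= 0 ==> 2*cnt < 4)
Answer: WP = (cnt < -14 ==> 3*c == 3) && (!(2*cnt == -3)) && ((9/4)*cnt >= 0 ==> 2*cnt < 4)


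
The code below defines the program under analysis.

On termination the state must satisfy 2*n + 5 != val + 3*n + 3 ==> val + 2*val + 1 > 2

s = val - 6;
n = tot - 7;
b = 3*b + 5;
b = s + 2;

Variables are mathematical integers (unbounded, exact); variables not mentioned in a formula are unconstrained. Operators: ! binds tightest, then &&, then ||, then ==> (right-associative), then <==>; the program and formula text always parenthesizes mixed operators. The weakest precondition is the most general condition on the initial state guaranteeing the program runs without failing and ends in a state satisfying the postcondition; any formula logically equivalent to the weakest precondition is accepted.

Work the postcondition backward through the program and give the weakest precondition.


Working backward. After the program, the postcondition 2*n + 5 != val + 3*n + 3 ==> val + 2*val + 1 > 2 must hold; in canonical form it is n + val != 2 ==> 3*val > 1.
Before b := s + 2: n + val != 2 ==> 3*val > 1
Before b := 3*b + 5: n + val != 2 ==> 3*val > 1
Before n := tot - 7: tot + val != 9 ==> 3*val > 1
Before s := val - 6: tot + val != 9 ==> 3*val > 1
Answer: WP = tot + val != 9 ==> 3*val > 1


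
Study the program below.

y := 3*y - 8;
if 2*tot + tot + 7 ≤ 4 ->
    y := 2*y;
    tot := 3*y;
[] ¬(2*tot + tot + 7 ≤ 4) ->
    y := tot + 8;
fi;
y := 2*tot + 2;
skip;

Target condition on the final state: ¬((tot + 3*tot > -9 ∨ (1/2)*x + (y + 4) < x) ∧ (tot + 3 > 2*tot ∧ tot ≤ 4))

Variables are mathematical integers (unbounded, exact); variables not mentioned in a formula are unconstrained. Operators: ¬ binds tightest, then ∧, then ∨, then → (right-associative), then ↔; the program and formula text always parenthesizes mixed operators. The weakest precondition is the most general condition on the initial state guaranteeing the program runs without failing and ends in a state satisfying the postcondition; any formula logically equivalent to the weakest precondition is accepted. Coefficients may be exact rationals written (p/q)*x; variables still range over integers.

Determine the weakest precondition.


Working backward. After the program, the postcondition ¬((tot + 3*tot > -9 ∨ (1/2)*x + (y + 4) < x) ∧ (tot + 3 > 2*tot ∧ tot ≤ 4)) must hold; in canonical form it is ¬((4*tot > -9 ∨ y < (1/2)*x - 4) ∧ tot < 3 ∧ tot ≤ 4).
Before skip: ¬((4*tot > -9 ∨ y < (1/2)*x - 4) ∧ tot < 3 ∧ tot ≤ 4)
Before y := 2*tot + 2: ¬((4*tot > -9 ∨ 2*tot < (1/2)*x - 6) ∧ tot < 3 ∧ tot ≤ 4)
Then branch requires ¬((24*y > -9 ∨ 12*y < (1/2)*x - 6) ∧ 6*y < 3 ∧ 6*y ≤ 4); else branch requires ¬((4*tot > -9 ∨ 2*tot < (1/2)*x - 6) ∧ tot < 3 ∧ tot ≤ 4).
Before the if: (3*tot ≤ -3 → (¬((24*y > -9 ∨ 12*y < (1/2)*x - 6) ∧ 6*y < 3 ∧ 6*y ≤ 4))) ∧ ((¬(3*tot ≤ -3)) → (¬((4*tot > -9 ∨ 2*tot < (1/2)*x - 6) ∧ tot < 3 ∧ tot ≤ 4)))
Before y := 3*y - 8: (3*tot ≤ -3 → (¬((72*y > 183 ∨ 36*y < (1/2)*x + 90) ∧ 18*y < 51 ∧ 18*y ≤ 52))) ∧ ((¬(3*tot ≤ -3)) → (¬((4*tot > -9 ∨ 2*tot < (1/2)*x - 6) ∧ tot < 3 ∧ tot ≤ 4)))
Answer: WP = (3*tot ≤ -3 → (¬((72*y > 183 ∨ 36*y < (1/2)*x + 90) ∧ 18*y < 51 ∧ 18*y ≤ 52))) ∧ ((¬(3*tot ≤ -3)) → (¬((4*tot > -9 ∨ 2*tot < (1/2)*x - 6) ∧ tot < 3 ∧ tot ≤ 4)))


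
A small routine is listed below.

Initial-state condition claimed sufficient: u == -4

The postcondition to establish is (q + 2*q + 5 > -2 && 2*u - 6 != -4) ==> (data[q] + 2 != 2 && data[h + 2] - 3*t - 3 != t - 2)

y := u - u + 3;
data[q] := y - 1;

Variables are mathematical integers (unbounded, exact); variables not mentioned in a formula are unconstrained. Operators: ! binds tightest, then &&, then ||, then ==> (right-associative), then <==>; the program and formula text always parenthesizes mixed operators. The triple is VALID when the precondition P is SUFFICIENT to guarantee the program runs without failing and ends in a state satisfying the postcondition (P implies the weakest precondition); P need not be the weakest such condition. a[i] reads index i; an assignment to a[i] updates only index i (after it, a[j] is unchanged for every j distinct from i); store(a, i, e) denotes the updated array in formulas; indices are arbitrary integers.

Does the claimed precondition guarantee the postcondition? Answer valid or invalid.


Working backward. After the program, the postcondition (q + 2*q + 5 > -2 && 2*u - 6 != -4) ==> (data[q] + 2 != 2 && data[h + 2] - 3*t - 3 != t - 2) must hold; in canonical form it is (3*q > -7 && 2*u != 2) ==> (data[q] != 0 && data[h + 2] != 4*t + 1).
Before data[q] := y - 1: (3*q > -7 && 2*u != 2) ==> (store(data, q, y - 1)[q] != 0 && store(data, q, y - 1)[h + 2] != 4*t + 1)
Before y := u - u + 3: (3*q > -7 && 2*u != 2) ==> (store(data, q, 2)[q] != 0 && store(data, q, 2)[h + 2] != 4*t + 1)
The weakest precondition is (3*q > -7 && 2*u != 2) ==> (store(data, q, 2)[q] != 0 && store(data, q, 2)[h + 2] != 4*t + 1).
Check whether u == -4 implies it.
Countermodel: at the initial state data = {[-2] = 3, [4] = 1, elsewhere 3}, h = 2, q = -2, t = 0, u = -4, the precondition holds but the weakest precondition fails.
Answer: invalid
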